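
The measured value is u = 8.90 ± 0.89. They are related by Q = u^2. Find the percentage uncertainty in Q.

20.0%

Q ∝ u^2, so δQ/Q = |2| · δu/u = 2 × 0.100 = 0.200.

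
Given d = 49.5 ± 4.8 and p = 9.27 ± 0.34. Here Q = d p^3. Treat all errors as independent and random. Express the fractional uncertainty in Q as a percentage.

Products/powers → add relative errors in quadrature, weighted by exponent:
  (1·δd/d)² = (1×0.0970)² = 0.00940;  (3·δp/p)² = (3×0.0367)² = 0.0121
δQ/Q = √(0.0215) = 0.147

14.7%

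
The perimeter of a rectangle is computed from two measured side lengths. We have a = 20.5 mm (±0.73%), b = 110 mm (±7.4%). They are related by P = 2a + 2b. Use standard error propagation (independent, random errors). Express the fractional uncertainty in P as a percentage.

Absolute uncertainties add in quadrature for a linear combination:
  (2·δa)² = 0.0896;  (2·δb)² = 265
δP = √(265) = 16.3 mm
P = 261 mm, so δP/P = 16.3/261 = 0.0624.

6.24%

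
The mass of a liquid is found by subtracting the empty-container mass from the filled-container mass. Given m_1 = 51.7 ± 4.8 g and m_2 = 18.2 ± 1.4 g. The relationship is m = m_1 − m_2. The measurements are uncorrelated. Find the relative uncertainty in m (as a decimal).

Absolute uncertainties add in quadrature for a linear combination:
  (δm_1)² = 23.0;  (δm_2)² = 1.96
δm = √(25.0) = 5.00 g
m = 33.5 g, so δm/m = 5.00/33.5 = 0.149.

0.149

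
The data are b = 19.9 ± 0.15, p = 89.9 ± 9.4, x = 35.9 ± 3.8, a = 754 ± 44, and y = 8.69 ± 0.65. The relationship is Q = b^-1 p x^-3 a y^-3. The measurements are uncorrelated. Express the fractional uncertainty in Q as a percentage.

40.7%

Each factor contributes (exponent × relative error)² to (δQ/Q)²:
  (-1·δb/b)² = (-1×0.00754)² = 5.68e-05;  (1·δp/p)² = (1×0.105)² = 0.0109;  (-3·δx/x)² = (-3×0.106)² = 0.101;  (1·δa/a)² = (1×0.0584)² = 0.00341;  (-3·δy/y)² = (-3×0.0748)² = 0.0504
δQ/Q = √(0.166) = 0.407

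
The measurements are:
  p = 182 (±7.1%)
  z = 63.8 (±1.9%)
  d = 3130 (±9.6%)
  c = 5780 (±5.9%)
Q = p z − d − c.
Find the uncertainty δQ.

Let w = p·z = 11600. δw/w = √((1·δp/p)² + (1·δz/z)²) = √(0.00504 + 0.000361) = 0.0735, so δw = 853.
Q = w − d − c: δQ = √(δw² + δd² + δc²) = √(7.28e+05 + 90300 + 1.16e+05) = 967

967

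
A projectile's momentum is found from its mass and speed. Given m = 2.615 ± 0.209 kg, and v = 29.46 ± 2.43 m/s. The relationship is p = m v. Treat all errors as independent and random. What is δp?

8.85 kg·m/s

For a monomial p ∝ m, v, fractional errors add in quadrature:
  (1·δm/m)² = (1×0.0799)² = 0.00639;  (1·δv/v)² = (1×0.0825)² = 0.00680
δp/p = √(0.0132) = 0.115
p = 77.04 kg·m/s, so δp = 0.115 × 77.04 = 8.85 kg·m/s.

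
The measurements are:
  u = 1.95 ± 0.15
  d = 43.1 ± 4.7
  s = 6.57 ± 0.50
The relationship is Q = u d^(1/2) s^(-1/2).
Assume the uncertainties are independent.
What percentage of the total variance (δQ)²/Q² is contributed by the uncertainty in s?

(δQ/Q)² = (1·δu/u)² + (½·δd/d)² + (−½·δs/s)²
  u term: (1×0.0769)² = 0.00592
  d term: (0.5×0.109)² = 0.00297
  s term: (-0.5×0.0761)² = 0.00145
Total = 0.0103. Share from s = 0.00145/0.0103 = 0.140.

14.0%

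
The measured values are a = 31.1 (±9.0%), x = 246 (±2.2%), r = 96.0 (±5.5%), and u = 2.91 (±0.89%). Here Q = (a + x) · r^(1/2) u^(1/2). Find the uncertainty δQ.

164

Let w = a + x = 277. δw = √(δa² + δx²) = √(7.83 + 29.3) = 6.09, so δw/w = 0.0220.
Q is then a monomial in w, r, u:
δQ/Q = √((δw/w)² + (½·δr/r)² + (½·δu/u)²) = √(0.000483 + 0.000756 + 1.98e-05) = 0.0355
Q = 4630, so δQ = 0.0355 × 4630 = 164.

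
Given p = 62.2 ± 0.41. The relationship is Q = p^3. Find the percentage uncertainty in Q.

1.98%

Q ∝ p^3, so δQ/Q = |3| · δp/p = 3 × 0.00659 = 0.0198.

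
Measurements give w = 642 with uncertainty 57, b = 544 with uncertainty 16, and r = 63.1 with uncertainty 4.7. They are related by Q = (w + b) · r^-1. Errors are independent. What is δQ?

1.69

Let u = w + b = 1190. δu = √(δw² + δb²) = √(3250 + 256) = 59.2, so δu/u = 0.0499.
Q is then a monomial in u, r:
δQ/Q = √((δu/u)² + (-1·δr/r)²) = √(0.00249 + 0.00555) = 0.0897
Q = 18.8, so δQ = 0.0897 × 18.8 = 1.69.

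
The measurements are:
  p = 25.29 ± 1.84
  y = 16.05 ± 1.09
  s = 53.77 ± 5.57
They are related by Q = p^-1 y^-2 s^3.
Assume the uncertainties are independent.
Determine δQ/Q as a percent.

Since Q is a product/quotient, work with relative uncertainties:
  (-1·δp/p)² = (-1×0.0728)² = 0.00529;  (-2·δy/y)² = (-2×0.0679)² = 0.0184;  (3·δs/s)² = (3×0.104)² = 0.0966
δQ/Q = √(0.120) = 0.347

34.7%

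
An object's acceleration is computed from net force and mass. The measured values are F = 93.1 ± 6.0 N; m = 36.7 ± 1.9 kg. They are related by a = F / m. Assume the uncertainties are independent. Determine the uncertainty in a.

0.210 m/s^2

a is a product of powers, so relative uncertainties combine in quadrature:
  (1·δF/F)² = (1×0.0644)² = 0.00415;  (-1·δm/m)² = (-1×0.0518)² = 0.00268
δa/a = √(0.00683) = 0.0827
a = 2.54 m/s^2, so δa = 0.0827 × 2.54 = 0.210 m/s^2.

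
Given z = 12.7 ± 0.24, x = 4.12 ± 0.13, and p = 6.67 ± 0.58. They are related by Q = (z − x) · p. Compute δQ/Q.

Let u = z − x = 8.58. δu = √(δz² + δx²) = √(0.0576 + 0.0169) = 0.273, so δu/u = 0.0318.
Q is then a monomial in u, p:
δQ/Q = √((δu/u)² + (1·δp/p)²) = √(0.00101 + 0.00756) = 0.0926

0.0926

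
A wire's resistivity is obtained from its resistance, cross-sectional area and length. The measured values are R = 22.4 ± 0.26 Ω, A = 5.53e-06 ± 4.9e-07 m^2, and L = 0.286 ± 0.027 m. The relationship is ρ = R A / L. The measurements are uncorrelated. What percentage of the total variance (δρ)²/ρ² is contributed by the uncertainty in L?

52.7%

(δρ/ρ)² = (1·δR/R)² + (1·δA/A)² + (-1·δL/L)²
  R term: (1×0.0116)² = 0.000135
  A term: (1×0.0886)² = 0.00785
  L term: (-1×0.0944)² = 0.00891
Total = 0.0169. Share from L = 0.00891/0.0169 = 0.527.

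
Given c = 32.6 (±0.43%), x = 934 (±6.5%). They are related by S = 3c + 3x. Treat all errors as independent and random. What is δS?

Each term contributes (cᵢ δxᵢ)² to (δS)²:
  (3·δc)² = 0.177;  (3·δx)² = 33200
δS = √(33200) = 182

182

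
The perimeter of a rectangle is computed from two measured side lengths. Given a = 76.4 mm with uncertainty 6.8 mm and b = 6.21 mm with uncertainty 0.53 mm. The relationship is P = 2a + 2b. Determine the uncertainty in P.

13.6 mm

P is a linear combination, so absolute uncertainties add in quadrature:
  (2·δa)² = 185;  (2·δb)² = 1.12
δP = √(186) = 13.6 mm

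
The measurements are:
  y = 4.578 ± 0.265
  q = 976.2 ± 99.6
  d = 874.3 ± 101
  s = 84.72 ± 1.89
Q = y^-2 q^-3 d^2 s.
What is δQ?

Since Q is a product/quotient, work with relative uncertainties:
  (-2·δy/y)² = (-2×0.0579)² = 0.0134;  (-3·δq/q)² = (-3×0.102)² = 0.0937;  (2·δd/d)² = (2×0.116)² = 0.0534;  (1·δs/s)² = (1×0.0223)² = 0.000498
δQ/Q = √(0.161) = 0.401
Q = 0.003322, so δQ = 0.401 × 0.003322 = 0.00133.

0.00133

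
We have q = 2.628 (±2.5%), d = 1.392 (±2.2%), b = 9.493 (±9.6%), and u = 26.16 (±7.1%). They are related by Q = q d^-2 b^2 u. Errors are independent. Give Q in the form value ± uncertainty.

Each factor contributes (exponent × relative error)² to (δQ/Q)²:
  (1·δq/q)² = (1×0.0250)² = 0.000625;  (-2·δd/d)² = (-2×0.0220)² = 0.00194;  (2·δb/b)² = (2×0.0960)² = 0.0369;  (1·δu/u)² = (1×0.0710)² = 0.00504
δQ/Q = √(0.0445) = 0.211
Q = 3197, so δQ = 0.211 × 3197 = 674.

3197 ± 674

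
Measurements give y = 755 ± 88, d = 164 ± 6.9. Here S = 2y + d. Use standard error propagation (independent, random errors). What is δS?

176

S is a linear combination, so absolute uncertainties add in quadrature:
  (2·δy)² = 31000;  (δd)² = 47.6
δS = √(31000) = 176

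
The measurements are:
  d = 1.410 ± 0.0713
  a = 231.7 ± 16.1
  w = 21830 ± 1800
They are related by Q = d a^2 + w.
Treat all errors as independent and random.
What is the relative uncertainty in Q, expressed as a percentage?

Let p = d·a^2 = 75700. δp/p = √((1·δd/d)² + (2·δa/a)²) = √(0.00256 + 0.0193) = 0.148, so δp = 11200.
Q = p + w: δQ = √(δp² + δw²) = √(1.25e+08 + 3.24e+06) = 11300
Q = 97530, so δQ/Q = 11300/97530 = 0.116.

11.6%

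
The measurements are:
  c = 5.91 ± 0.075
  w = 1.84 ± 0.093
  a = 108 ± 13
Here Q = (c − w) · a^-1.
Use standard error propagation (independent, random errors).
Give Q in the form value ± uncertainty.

Let u = c − w = 4.07. δu = √(δc² + δw²) = √(0.00562 + 0.00865) = 0.119, so δu/u = 0.0294.
Q is then a monomial in u, a:
δQ/Q = √((δu/u)² + (-1·δa/a)²) = √(0.000862 + 0.0145) = 0.124
Q = 0.0377, so δQ = 0.124 × 0.0377 = 0.00467.

0.0377 ± 0.00467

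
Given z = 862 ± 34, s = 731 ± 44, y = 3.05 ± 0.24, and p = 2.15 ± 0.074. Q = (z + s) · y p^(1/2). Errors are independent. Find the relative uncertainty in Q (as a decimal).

Let u = z + s = 1590. δu = √(δz² + δs²) = √(1160 + 1940) = 55.6, so δu/u = 0.0349.
Q is then a monomial in u, y, p:
δQ/Q = √((δu/u)² + (1·δy/y)² + (½·δp/p)²) = √(0.00122 + 0.00619 + 0.000296) = 0.0878

0.0878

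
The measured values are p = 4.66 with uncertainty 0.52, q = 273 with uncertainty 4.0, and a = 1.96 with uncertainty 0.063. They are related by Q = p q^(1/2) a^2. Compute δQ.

Q is a product of powers, so relative uncertainties combine in quadrature:
  (1·δp/p)² = (1×0.112)² = 0.0125;  (½·δq/q)² = (0.5×0.0147)² = 5.37e-05;  (2·δa/a)² = (2×0.0321)² = 0.00413
δQ/Q = √(0.0166) = 0.129
Q = 296, so δQ = 0.129 × 296 = 38.2.

38.2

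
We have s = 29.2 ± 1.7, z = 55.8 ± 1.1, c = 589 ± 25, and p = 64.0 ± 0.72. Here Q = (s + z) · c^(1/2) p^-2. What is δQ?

0.0197

Let u = s + z = 85.0. δu = √(δs² + δz²) = √(2.89 + 1.21) = 2.02, so δu/u = 0.0238.
Q is then a monomial in u, c, p:
δQ/Q = √((δu/u)² + (½·δc/c)² + (-2·δp/p)²) = √(0.000567 + 0.000450 + 0.000506) = 0.0390
Q = 0.504, so δQ = 0.0390 × 0.504 = 0.0197.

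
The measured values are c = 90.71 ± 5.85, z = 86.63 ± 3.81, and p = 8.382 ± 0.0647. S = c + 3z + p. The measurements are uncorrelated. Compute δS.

12.8

Each term contributes (cᵢ δxᵢ)² to (δS)²:
  (δc)² = 34.2;  (3·δz)² = 131;  (δp)² = 0.00419
δS = √(165) = 12.8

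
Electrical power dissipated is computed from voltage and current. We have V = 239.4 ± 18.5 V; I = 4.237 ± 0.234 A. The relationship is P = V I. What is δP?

96.3 W

Each factor contributes (exponent × relative error)² to (δP/P)²:
  (1·δV/V)² = (1×0.0773)² = 0.00597;  (1·δI/I)² = (1×0.0552)² = 0.00305
δP/P = √(0.00902) = 0.0950
P = 1014 W, so δP = 0.0950 × 1014 = 96.3 W.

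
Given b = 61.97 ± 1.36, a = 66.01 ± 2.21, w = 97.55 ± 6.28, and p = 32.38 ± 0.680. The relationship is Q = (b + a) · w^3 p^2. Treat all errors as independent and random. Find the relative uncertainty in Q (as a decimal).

0.199

Let u = b + a = 128.0. δu = √(δb² + δa²) = √(1.85 + 4.88) = 2.59, so δu/u = 0.0203.
Q is then a monomial in u, w, p:
δQ/Q = √((δu/u)² + (3·δw/w)² + (2·δp/p)²) = √(0.000411 + 0.0373 + 0.00176) = 0.199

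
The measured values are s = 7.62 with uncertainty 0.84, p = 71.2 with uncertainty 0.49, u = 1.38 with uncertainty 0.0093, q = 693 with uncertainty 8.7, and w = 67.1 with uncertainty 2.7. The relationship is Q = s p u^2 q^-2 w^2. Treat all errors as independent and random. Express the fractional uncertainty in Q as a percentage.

For a monomial Q ∝ s, p, u^2, q^-2, w^2, fractional errors add in quadrature:
  (1·δs/s)² = (1×0.110)² = 0.0122;  (1·δp/p)² = (1×0.00688)² = 4.74e-05;  (2·δu/u)² = (2×0.00674)² = 0.000182;  (-2·δq/q)² = (-2×0.0126)² = 0.000630;  (2·δw/w)² = (2×0.0402)² = 0.00648
δQ/Q = √(0.0195) = 0.140

14.0%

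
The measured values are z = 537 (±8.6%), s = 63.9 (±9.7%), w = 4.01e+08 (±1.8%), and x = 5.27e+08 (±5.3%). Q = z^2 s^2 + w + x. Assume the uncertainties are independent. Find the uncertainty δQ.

3.07e+08

Let p = z^2·s^2 = 1.18e+09. δp/p = √((2·δz/z)² + (2·δs/s)²) = √(0.0296 + 0.0376) = 0.259, so δp = 3.05e+08.
Q = p + w + x: δQ = √(δp² + δw² + δx²) = √(9.32e+16 + 5.21e+13 + 7.8e+14) = 3.07e+08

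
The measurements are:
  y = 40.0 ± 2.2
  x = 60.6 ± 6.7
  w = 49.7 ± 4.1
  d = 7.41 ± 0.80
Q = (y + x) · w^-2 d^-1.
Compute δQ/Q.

0.209

Let u = y + x = 101. δu = √(δy² + δx²) = √(4.84 + 44.9) = 7.05, so δu/u = 0.0701.
Q is then a monomial in u, w, d:
δQ/Q = √((δu/u)² + (-2·δw/w)² + (-1·δd/d)²) = √(0.00491 + 0.0272 + 0.0117) = 0.209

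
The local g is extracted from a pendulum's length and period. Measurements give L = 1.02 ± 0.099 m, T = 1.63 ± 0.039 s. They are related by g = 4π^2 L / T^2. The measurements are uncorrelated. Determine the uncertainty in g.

1.64 m/s^2

Products/powers → add relative errors in quadrature, weighted by exponent:
  (1·δL/L)² = (1×0.0971)² = 0.00942;  (-2·δT/T)² = (-2×0.0239)² = 0.00229
δg/g = √(0.0117) = 0.108
g = 15.2 m/s^2, so δg = 0.108 × 15.2 = 1.64 m/s^2.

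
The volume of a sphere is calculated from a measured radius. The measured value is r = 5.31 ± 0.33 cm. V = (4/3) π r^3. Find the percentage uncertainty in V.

V ∝ r^3, so δV/V = |3| · δr/r = 3 × 0.0621 = 0.186.

18.6%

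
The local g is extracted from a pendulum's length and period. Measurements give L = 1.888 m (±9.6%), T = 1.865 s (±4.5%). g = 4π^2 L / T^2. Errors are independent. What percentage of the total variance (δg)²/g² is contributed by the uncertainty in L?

(δg/g)² = (1·δL/L)² + (-2·δT/T)²
  L term: (1×0.0960)² = 0.00922
  T term: (-2×0.0450)² = 0.00810
Total = 0.0173. Share from L = 0.00922/0.0173 = 0.532.

53.2%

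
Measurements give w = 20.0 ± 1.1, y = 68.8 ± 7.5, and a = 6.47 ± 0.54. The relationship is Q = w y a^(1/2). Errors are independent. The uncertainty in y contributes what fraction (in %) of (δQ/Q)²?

71.4%

(δQ/Q)² = (1·δw/w)² + (1·δy/y)² + (½·δa/a)²
  w term: (1×0.0550)² = 0.00303
  y term: (1×0.109)² = 0.0119
  a term: (0.5×0.0835)² = 0.00174
Total = 0.0167. Share from y = 0.0119/0.0167 = 0.714.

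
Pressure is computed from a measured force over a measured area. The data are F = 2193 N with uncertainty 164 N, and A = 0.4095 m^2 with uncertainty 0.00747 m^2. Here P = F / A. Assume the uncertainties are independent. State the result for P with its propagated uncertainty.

5355 ± 412 Pa

Products/powers → add relative errors in quadrature, weighted by exponent:
  (1·δF/F)² = (1×0.0748)² = 0.00559;  (-1·δA/A)² = (-1×0.0182)² = 0.000333
δP/P = √(0.00593) = 0.0770
P = 5355 Pa, so δP = 0.0770 × 5355 = 412 Pa.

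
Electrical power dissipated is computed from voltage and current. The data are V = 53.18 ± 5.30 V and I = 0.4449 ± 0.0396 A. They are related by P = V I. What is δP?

3.16 W

Relative error in a monomial: (δP/P)² = Σ (nᵢ · δxᵢ/xᵢ)².
  (1·δV/V)² = (1×0.0997)² = 0.00993;  (1·δI/I)² = (1×0.0890)² = 0.00792
δP/P = √(0.0179) = 0.134
P = 23.66 W, so δP = 0.134 × 23.66 = 3.16 W.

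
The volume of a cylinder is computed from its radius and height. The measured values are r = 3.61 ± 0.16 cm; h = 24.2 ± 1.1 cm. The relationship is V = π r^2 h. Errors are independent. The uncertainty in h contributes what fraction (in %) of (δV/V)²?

20.8%

(δV/V)² = (2·δr/r)² + (1·δh/h)²
  r term: (2×0.0443)² = 0.00786
  h term: (1×0.0455)² = 0.00207
Total = 0.00992. Share from h = 0.00207/0.00992 = 0.208.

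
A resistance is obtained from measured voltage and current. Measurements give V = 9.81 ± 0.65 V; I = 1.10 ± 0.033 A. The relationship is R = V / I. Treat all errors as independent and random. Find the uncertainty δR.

0.649 Ω

Since R is a product/quotient, work with relative uncertainties:
  (1·δV/V)² = (1×0.0663)² = 0.00439;  (-1·δI/I)² = (-1×0.0300)² = 0.000900
δR/R = √(0.00529) = 0.0727
R = 8.92 Ω, so δR = 0.0727 × 8.92 = 0.649 Ω.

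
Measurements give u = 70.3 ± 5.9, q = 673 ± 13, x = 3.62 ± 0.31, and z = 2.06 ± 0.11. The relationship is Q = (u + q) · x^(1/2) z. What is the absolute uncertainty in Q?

207

Let w = u + q = 743. δw = √(δu² + δq²) = √(34.8 + 169) = 14.3, so δw/w = 0.0192.
Q is then a monomial in w, x, z:
δQ/Q = √((δw/w)² + (½·δx/x)² + (1·δz/z)²) = √(0.000369 + 0.00183 + 0.00285) = 0.0711
Q = 2910, so δQ = 0.0711 × 2910 = 207.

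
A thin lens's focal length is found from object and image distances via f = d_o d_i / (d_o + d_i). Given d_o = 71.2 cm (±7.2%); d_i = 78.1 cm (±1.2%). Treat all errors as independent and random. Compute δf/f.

0.0381

∂f/∂d_o = (d_i/(d_o+d_i))² = 0.274;  ∂f/∂d_i = (d_o/(d_o+d_i))² = 0.227
δf = √((∂f/∂d_o · δd_o)² + (∂f/∂d_i · δd_i)²) = √(1.97 + 0.0454) = 1.42 cm
f = 37.2 cm, so δf/f = 1.42/37.2 = 0.0381.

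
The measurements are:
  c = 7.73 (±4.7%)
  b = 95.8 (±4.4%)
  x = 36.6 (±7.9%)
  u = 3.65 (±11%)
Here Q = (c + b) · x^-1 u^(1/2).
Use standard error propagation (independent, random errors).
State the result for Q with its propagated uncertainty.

Let w = c + b = 104. δw = √(δc² + δb²) = √(0.132 + 17.8) = 4.23, so δw/w = 0.0409.
Q is then a monomial in w, x, u:
δQ/Q = √((δw/w)² + (-1·δx/x)² + (½·δu/u)²) = √(0.00167 + 0.00624 + 0.00302) = 0.105
Q = 5.40, so δQ = 0.105 × 5.40 = 0.565.

5.40 ± 0.565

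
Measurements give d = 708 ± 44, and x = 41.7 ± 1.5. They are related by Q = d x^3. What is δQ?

6.39e+06

Each factor contributes (exponent × relative error)² to (δQ/Q)²:
  (1·δd/d)² = (1×0.0621)² = 0.00386;  (3·δx/x)² = (3×0.0360)² = 0.0116
δQ/Q = √(0.0155) = 0.125
Q = 5.13e+07, so δQ = 0.125 × 5.13e+07 = 6.39e+06.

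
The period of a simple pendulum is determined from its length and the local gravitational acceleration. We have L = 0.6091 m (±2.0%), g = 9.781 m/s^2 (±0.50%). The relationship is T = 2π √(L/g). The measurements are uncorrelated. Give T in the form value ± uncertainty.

T is a product of powers, so relative uncertainties combine in quadrature:
  (½·δL/L)² = (0.5×0.0200)² = 0.000100;  (−½·δg/g)² = (-0.5×0.00500)² = 6.25e-06
δT/T = √(0.000106) = 0.0103
T = 1.568 s, so δT = 0.0103 × 1.568 = 0.0162 s.

1.568 ± 0.0162 s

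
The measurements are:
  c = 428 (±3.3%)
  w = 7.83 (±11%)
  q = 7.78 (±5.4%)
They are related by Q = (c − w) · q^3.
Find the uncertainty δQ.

Let u = c − w = 420. δu = √(δc² + δw²) = √(199 + 0.742) = 14.2, so δu/u = 0.0337.
Q is then a monomial in u, q:
δQ/Q = √((δu/u)² + (3·δq/q)²) = √(0.00113 + 0.0262) = 0.165
Q = 1.98e+05, so δQ = 0.165 × 1.98e+05 = 32700.

32700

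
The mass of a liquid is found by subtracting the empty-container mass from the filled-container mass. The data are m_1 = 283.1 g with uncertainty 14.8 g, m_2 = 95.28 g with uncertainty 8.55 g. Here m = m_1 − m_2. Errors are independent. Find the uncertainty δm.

Sums and differences: (δm)² = Σ (cᵢ δxᵢ)².
  (δm_1)² = 219;  (δm_2)² = 73.1
δm = √(292) = 17.1 g

17.1 g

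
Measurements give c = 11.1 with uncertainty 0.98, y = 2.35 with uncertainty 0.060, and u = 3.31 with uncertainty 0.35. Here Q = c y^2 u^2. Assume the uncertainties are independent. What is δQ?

158

Since Q is a product/quotient, work with relative uncertainties:
  (1·δc/c)² = (1×0.0883)² = 0.00779;  (2·δy/y)² = (2×0.0255)² = 0.00261;  (2·δu/u)² = (2×0.106)² = 0.0447
δQ/Q = √(0.0551) = 0.235
Q = 672, so δQ = 0.235 × 672 = 158.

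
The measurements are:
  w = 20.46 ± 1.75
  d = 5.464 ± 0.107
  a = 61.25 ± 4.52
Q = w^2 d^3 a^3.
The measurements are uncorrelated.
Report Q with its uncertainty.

Since Q is a product/quotient, work with relative uncertainties:
  (2·δw/w)² = (2×0.0855)² = 0.0293;  (3·δd/d)² = (3×0.0196)² = 0.00345;  (3·δa/a)² = (3×0.0738)² = 0.0490
δQ/Q = √(0.0817) = 0.286
Q = 1.569e+10, so δQ = 0.286 × 1.569e+10 = 4.49e+09.

(1.569 ± 0.449) × 10^10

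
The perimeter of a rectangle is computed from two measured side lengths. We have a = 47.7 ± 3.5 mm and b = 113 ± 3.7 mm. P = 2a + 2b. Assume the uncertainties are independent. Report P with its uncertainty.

For a sum/difference, combine absolute errors in quadrature:
  (2·δa)² = 49.0;  (2·δb)² = 54.8
δP = √(104) = 10.2 mm
P = 321 mm.

321 ± 10.2 mm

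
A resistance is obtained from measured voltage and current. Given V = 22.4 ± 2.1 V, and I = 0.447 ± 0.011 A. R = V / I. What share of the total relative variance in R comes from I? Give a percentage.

(δR/R)² = (1·δV/V)² + (-1·δI/I)²
  V term: (1×0.0938)² = 0.00879
  I term: (-1×0.0246)² = 0.000606
Total = 0.00939. Share from I = 0.000606/0.00939 = 0.0645.

6.45%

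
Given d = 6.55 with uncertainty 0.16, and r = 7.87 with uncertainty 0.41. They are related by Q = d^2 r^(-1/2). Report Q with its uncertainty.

Each factor contributes (exponent × relative error)² to (δQ/Q)²:
  (2·δd/d)² = (2×0.0244)² = 0.00239;  (−½·δr/r)² = (-0.5×0.0521)² = 0.000679
δQ/Q = √(0.00307) = 0.0554
Q = 15.3, so δQ = 0.0554 × 15.3 = 0.847.

15.3 ± 0.847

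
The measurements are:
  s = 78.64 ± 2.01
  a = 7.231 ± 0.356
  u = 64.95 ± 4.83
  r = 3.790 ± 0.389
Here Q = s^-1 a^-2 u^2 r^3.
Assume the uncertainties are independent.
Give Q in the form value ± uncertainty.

55.85 ± 19.9

Since Q is a product/quotient, work with relative uncertainties:
  (-1·δs/s)² = (-1×0.0256)² = 0.000653;  (-2·δa/a)² = (-2×0.0492)² = 0.00970;  (2·δu/u)² = (2×0.0744)² = 0.0221;  (3·δr/r)² = (3×0.103)² = 0.0948
δQ/Q = √(0.127) = 0.357
Q = 55.85, so δQ = 0.357 × 55.85 = 19.9.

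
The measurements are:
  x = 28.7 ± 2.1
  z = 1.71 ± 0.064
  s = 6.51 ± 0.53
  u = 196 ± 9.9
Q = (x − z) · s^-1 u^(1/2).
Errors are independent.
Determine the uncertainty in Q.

6.70

Let w = x − z = 27.0. δw = √(δx² + δz²) = √(4.41 + 0.00410) = 2.10, so δw/w = 0.0778.
Q is then a monomial in w, s, u:
δQ/Q = √((δw/w)² + (-1·δs/s)² + (½·δu/u)²) = √(0.00606 + 0.00663 + 0.000638) = 0.115
Q = 58.0, so δQ = 0.115 × 58.0 = 6.70.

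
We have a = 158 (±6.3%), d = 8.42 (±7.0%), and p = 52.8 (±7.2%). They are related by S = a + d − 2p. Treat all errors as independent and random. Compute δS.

12.5

Each term contributes (cᵢ δxᵢ)² to (δS)²:
  (δa)² = 99.1;  (δd)² = 0.347;  (2·δp)² = 57.8
δS = √(157) = 12.5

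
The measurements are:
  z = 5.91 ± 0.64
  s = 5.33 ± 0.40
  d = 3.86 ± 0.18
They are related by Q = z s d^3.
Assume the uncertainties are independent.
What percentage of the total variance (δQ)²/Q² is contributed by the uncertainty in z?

31.8%

(δQ/Q)² = (1·δz/z)² + (1·δs/s)² + (3·δd/d)²
  z term: (1×0.108)² = 0.0117
  s term: (1×0.0750)² = 0.00563
  d term: (3×0.0466)² = 0.0196
Total = 0.0369. Share from z = 0.0117/0.0369 = 0.318.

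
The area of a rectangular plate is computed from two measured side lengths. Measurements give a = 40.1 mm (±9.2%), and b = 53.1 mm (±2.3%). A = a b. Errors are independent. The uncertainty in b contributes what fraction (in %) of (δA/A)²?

(δA/A)² = (1·δa/a)² + (1·δb/b)²
  a term: (1×0.0920)² = 0.00846
  b term: (1×0.0230)² = 0.000529
Total = 0.00899. Share from b = 0.000529/0.00899 = 0.0588.

5.88%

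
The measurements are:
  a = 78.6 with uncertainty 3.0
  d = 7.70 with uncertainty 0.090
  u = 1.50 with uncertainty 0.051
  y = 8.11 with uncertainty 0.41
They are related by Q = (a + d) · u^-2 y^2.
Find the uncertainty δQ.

Let w = a + d = 86.3. δw = √(δa² + δd²) = √(9.00 + 0.00810) = 3.00, so δw/w = 0.0348.
Q is then a monomial in w, u, y:
δQ/Q = √((δw/w)² + (-2·δu/u)² + (2·δy/y)²) = √(0.00121 + 0.00462 + 0.0102) = 0.127
Q = 2520, so δQ = 0.127 × 2520 = 320.

320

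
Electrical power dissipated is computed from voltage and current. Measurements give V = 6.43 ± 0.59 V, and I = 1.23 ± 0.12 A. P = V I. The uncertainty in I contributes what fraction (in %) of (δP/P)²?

(δP/P)² = (1·δV/V)² + (1·δI/I)²
  V term: (1×0.0918)² = 0.00842
  I term: (1×0.0976)² = 0.00952
Total = 0.0179. Share from I = 0.00952/0.0179 = 0.531.

53.1%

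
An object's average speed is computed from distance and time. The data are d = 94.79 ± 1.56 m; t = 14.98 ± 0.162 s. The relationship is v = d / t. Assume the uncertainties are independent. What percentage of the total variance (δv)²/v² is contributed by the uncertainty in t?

(δv/v)² = (1·δd/d)² + (-1·δt/t)²
  d term: (1×0.0165)² = 0.000271
  t term: (-1×0.0108)² = 0.000117
Total = 0.000388. Share from t = 0.000117/0.000388 = 0.302.

30.2%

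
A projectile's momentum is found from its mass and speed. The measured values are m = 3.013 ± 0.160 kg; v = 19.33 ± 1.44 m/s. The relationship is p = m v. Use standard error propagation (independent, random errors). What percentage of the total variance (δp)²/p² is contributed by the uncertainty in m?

(δp/p)² = (1·δm/m)² + (1·δv/v)²
  m term: (1×0.0531)² = 0.00282
  v term: (1×0.0745)² = 0.00555
Total = 0.00837. Share from m = 0.00282/0.00837 = 0.337.

33.7%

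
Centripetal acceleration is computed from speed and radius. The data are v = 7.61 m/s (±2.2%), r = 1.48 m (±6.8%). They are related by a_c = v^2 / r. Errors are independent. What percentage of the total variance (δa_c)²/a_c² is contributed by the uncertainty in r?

(δa_c/a_c)² = (2·δv/v)² + (-1·δr/r)²
  v term: (2×0.0220)² = 0.00194
  r term: (-1×0.0680)² = 0.00462
Total = 0.00656. Share from r = 0.00462/0.00656 = 0.705.

70.5%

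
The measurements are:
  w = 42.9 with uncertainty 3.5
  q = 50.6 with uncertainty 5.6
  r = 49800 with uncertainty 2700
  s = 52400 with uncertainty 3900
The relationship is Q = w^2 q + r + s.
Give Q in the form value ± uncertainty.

Let p = w^2·q = 93100. δp/p = √((2·δw/w)² + (1·δq/q)²) = √(0.0266 + 0.0122) = 0.197, so δp = 18400.
Q = p + r + s: δQ = √(δp² + δr² + δs²) = √(3.37e+08 + 7.29e+06 + 1.52e+07) = 19000
Q = 1.95e+05.

(1.95 ± 0.190) × 10^5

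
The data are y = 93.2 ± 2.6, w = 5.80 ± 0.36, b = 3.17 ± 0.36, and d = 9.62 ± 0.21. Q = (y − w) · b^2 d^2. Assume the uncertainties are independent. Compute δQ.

Let u = y − w = 87.4. δu = √(δy² + δw²) = √(6.76 + 0.130) = 2.62, so δu/u = 0.0300.
Q is then a monomial in u, b, d:
δQ/Q = √((δu/u)² + (2·δb/b)² + (2·δd/d)²) = √(0.000902 + 0.0516 + 0.00191) = 0.233
Q = 81300, so δQ = 0.233 × 81300 = 19000.

19000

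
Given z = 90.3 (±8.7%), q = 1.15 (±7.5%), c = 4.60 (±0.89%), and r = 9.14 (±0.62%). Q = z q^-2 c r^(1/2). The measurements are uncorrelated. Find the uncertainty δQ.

165

Relative error in a monomial: (δQ/Q)² = Σ (nᵢ · δxᵢ/xᵢ)².
  (1·δz/z)² = (1×0.0870)² = 0.00757;  (-2·δq/q)² = (-2×0.0750)² = 0.0225;  (1·δc/c)² = (1×0.00890)² = 7.92e-05;  (½·δr/r)² = (0.5×0.00620)² = 9.61e-06
δQ/Q = √(0.0302) = 0.174
Q = 950, so δQ = 0.174 × 950 = 165.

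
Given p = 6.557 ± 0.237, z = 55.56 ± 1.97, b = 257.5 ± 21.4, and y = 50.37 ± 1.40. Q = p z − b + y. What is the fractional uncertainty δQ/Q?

0.180

Let w = p·z = 364.3. δw/w = √((1·δp/p)² + (1·δz/z)²) = √(0.00131 + 0.00126) = 0.0506, so δw = 18.4.
Q = w − b + y: δQ = √(δw² + δb² + δy²) = √(340 + 458 + 1.96) = 28.3
Q = 157.2, so δQ/Q = 28.3/157.2 = 0.180.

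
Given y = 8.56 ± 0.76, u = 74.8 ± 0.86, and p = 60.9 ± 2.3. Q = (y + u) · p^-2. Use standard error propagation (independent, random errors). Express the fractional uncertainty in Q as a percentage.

Let w = y + u = 83.4. δw = √(δy² + δu²) = √(0.578 + 0.740) = 1.15, so δw/w = 0.0138.
Q is then a monomial in w, p:
δQ/Q = √((δw/w)² + (-2·δp/p)²) = √(0.000190 + 0.00571) = 0.0768

7.68%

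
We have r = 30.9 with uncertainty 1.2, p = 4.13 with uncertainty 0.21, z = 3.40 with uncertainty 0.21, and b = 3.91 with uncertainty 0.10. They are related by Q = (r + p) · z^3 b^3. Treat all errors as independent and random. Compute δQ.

16800

Let u = r + p = 35.0. δu = √(δr² + δp²) = √(1.44 + 0.0441) = 1.22, so δu/u = 0.0348.
Q is then a monomial in u, z, b:
δQ/Q = √((δu/u)² + (3·δz/z)² + (3·δb/b)²) = √(0.00121 + 0.0343 + 0.00589) = 0.204
Q = 82300, so δQ = 0.204 × 82300 = 16800.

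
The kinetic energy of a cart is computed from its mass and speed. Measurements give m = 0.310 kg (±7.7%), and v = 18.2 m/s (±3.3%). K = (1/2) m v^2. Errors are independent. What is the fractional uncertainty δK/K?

0.101

Products/powers → add relative errors in quadrature, weighted by exponent:
  (1·δm/m)² = (1×0.0770)² = 0.00593;  (2·δv/v)² = (2×0.0330)² = 0.00436
δK/K = √(0.0103) = 0.101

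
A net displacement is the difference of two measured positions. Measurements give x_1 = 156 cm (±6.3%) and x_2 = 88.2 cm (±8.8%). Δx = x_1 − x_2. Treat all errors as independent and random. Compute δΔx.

12.5 cm

Absolute uncertainties add in quadrature for a linear combination:
  (δx_1)² = 96.6;  (δx_2)² = 60.2
δΔx = √(157) = 12.5 cm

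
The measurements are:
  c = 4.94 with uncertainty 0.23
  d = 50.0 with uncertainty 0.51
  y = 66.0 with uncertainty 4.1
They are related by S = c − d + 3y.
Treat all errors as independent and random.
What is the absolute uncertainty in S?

12.3

Each term contributes (cᵢ δxᵢ)² to (δS)²:
  (δc)² = 0.0529;  (δd)² = 0.260;  (3·δy)² = 151
δS = √(152) = 12.3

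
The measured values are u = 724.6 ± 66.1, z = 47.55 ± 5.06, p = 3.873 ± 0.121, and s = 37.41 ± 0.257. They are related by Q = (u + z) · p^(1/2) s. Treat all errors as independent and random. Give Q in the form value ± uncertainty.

Let w = u + z = 772.1. δw = √(δu² + δz²) = √(4370 + 25.6) = 66.3, so δw/w = 0.0859.
Q is then a monomial in w, p, s:
δQ/Q = √((δw/w)² + (½·δp/p)² + (1·δs/s)²) = √(0.00737 + 0.000244 + 4.72e-05) = 0.0875
Q = 56850, so δQ = 0.0875 × 56850 = 4980.

56850 ± 4980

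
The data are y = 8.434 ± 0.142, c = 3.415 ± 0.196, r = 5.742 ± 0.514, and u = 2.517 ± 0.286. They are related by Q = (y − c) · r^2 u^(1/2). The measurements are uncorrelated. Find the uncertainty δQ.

50.9

Let w = y − c = 5.019. δw = √(δy² + δc²) = √(0.0202 + 0.0384) = 0.242, so δw/w = 0.0482.
Q is then a monomial in w, r, u:
δQ/Q = √((δw/w)² + (2·δr/r)² + (½·δu/u)²) = √(0.00233 + 0.0321 + 0.00323) = 0.194
Q = 262.5, so δQ = 0.194 × 262.5 = 50.9.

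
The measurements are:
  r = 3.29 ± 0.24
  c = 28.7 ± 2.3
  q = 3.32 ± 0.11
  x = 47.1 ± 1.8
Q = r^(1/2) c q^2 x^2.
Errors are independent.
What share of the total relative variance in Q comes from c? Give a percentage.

(δQ/Q)² = (½·δr/r)² + (1·δc/c)² + (2·δq/q)² + (2·δx/x)²
  r term: (0.5×0.0729)² = 0.00133
  c term: (1×0.0801)² = 0.00642
  q term: (2×0.0331)² = 0.00439
  x term: (2×0.0382)² = 0.00584
Total = 0.0180. Share from c = 0.00642/0.0180 = 0.357.

35.7%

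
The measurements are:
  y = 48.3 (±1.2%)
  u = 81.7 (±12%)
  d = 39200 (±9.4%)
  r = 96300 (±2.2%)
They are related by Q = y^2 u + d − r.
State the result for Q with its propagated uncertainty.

Let p = y^2·u = 1.91e+05. δp/p = √((2·δy/y)² + (1·δu/u)²) = √(0.000576 + 0.0144) = 0.122, so δp = 23300.
Q = p + d − r: δQ = √(δp² + δd² + δr²) = √(5.44e+08 + 1.36e+07 + 4.49e+06) = 23700
Q = 1.33e+05.

(1.33 ± 0.237) × 10^5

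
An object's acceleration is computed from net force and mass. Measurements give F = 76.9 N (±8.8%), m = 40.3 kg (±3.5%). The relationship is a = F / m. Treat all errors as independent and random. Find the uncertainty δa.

0.181 m/s^2

Products/powers → add relative errors in quadrature, weighted by exponent:
  (1·δF/F)² = (1×0.0880)² = 0.00774;  (-1·δm/m)² = (-1×0.0350)² = 0.00123
δa/a = √(0.00897) = 0.0947
a = 1.91 m/s^2, so δa = 0.0947 × 1.91 = 0.181 m/s^2.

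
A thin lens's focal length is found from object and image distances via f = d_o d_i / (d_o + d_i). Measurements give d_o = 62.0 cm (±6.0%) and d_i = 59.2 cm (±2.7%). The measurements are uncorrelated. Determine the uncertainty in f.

0.981 cm

∂f/∂d_o = (d_i/(d_o+d_i))² = 0.239;  ∂f/∂d_i = (d_o/(d_o+d_i))² = 0.262
δf = √((∂f/∂d_o · δd_o)² + (∂f/∂d_i · δd_i)²) = √(0.788 + 0.175) = 0.981 cm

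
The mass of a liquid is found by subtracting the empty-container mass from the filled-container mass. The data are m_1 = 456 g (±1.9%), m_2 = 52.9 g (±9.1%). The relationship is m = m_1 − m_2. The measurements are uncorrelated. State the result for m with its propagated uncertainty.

403 ± 9.91 g

Each term contributes (cᵢ δxᵢ)² to (δm)²:
  (δm_1)² = 75.1;  (δm_2)² = 23.2
δm = √(98.2) = 9.91 g
m = 403 g.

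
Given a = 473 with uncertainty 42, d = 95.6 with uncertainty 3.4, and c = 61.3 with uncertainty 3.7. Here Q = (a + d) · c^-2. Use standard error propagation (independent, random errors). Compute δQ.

Let u = a + d = 569. δu = √(δa² + δd²) = √(1760 + 11.6) = 42.1, so δu/u = 0.0741.
Q is then a monomial in u, c:
δQ/Q = √((δu/u)² + (-2·δc/c)²) = √(0.00549 + 0.0146) = 0.142
Q = 0.151, so δQ = 0.142 × 0.151 = 0.0214.

0.0214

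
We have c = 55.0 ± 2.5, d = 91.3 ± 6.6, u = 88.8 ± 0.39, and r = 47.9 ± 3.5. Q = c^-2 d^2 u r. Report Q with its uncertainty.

11700 ± 2180

For a monomial Q ∝ c^-2, d^2, u, r, fractional errors add in quadrature:
  (-2·δc/c)² = (-2×0.0455)² = 0.00826;  (2·δd/d)² = (2×0.0723)² = 0.0209;  (1·δu/u)² = (1×0.00439)² = 1.93e-05;  (1·δr/r)² = (1×0.0731)² = 0.00534
δQ/Q = √(0.0345) = 0.186
Q = 11700, so δQ = 0.186 × 11700 = 2180.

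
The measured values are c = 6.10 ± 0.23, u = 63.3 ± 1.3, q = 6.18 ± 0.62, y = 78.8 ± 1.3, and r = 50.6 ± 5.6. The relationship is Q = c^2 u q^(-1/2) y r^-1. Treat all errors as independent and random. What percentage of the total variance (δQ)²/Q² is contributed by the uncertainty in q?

11.9%

(δQ/Q)² = (2·δc/c)² + (1·δu/u)² + (−½·δq/q)² + (1·δy/y)² + (-1·δr/r)²
  c term: (2×0.0377)² = 0.00569
  u term: (1×0.0205)² = 0.000422
  q term: (-0.5×0.100)² = 0.00252
  y term: (1×0.0165)² = 0.000272
  r term: (-1×0.111)² = 0.0122
Total = 0.0211. Share from q = 0.00252/0.0211 = 0.119.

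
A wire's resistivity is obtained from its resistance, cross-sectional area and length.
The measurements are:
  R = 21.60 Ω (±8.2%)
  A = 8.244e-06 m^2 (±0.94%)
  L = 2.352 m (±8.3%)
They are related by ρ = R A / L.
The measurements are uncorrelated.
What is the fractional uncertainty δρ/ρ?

For a monomial ρ ∝ R, A, L^-1, fractional errors add in quadrature:
  (1·δR/R)² = (1×0.0820)² = 0.00672;  (1·δA/A)² = (1×0.00940)² = 8.84e-05;  (-1·δL/L)² = (-1×0.0830)² = 0.00689
δρ/ρ = √(0.0137) = 0.117

0.117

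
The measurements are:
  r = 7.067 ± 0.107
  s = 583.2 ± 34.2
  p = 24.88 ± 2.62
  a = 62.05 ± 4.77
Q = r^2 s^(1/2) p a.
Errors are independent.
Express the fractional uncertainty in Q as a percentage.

For a monomial Q ∝ r^2, s^(1/2), p, a, fractional errors add in quadrature:
  (2·δr/r)² = (2×0.0151)² = 0.000917;  (½·δs/s)² = (0.5×0.0586)² = 0.000860;  (1·δp/p)² = (1×0.105)² = 0.0111;  (1·δa/a)² = (1×0.0769)² = 0.00591
δQ/Q = √(0.0188) = 0.137

13.7%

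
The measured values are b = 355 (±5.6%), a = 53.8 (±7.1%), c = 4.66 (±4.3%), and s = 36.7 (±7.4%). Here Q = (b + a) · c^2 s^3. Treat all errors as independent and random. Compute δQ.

Let u = b + a = 409. δu = √(δb² + δa²) = √(395 + 14.6) = 20.2, so δu/u = 0.0495.
Q is then a monomial in u, c, s:
δQ/Q = √((δu/u)² + (2·δc/c)² + (3·δs/s)²) = √(0.00245 + 0.00740 + 0.0493) = 0.243
Q = 4.39e+08, so δQ = 0.243 × 4.39e+08 = 1.07e+08.

1.07e+08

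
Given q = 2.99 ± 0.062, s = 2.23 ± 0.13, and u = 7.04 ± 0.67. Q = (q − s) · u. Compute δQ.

1.13

Let w = q − s = 0.760. δw = √(δq² + δs²) = √(0.00384 + 0.0169) = 0.144, so δw/w = 0.190.
Q is then a monomial in w, u:
δQ/Q = √((δw/w)² + (1·δu/u)²) = √(0.0359 + 0.00906) = 0.212
Q = 5.35, so δQ = 0.212 × 5.35 = 1.13.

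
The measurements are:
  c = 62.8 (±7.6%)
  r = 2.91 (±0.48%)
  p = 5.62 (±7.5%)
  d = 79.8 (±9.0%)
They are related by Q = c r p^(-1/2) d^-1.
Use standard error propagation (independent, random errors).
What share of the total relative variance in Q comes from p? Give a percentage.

(δQ/Q)² = (1·δc/c)² + (1·δr/r)² + (−½·δp/p)² + (-1·δd/d)²
  c term: (1×0.0760)² = 0.00578
  r term: (1×0.00480)² = 2.3e-05
  p term: (-0.5×0.0750)² = 0.00141
  d term: (-1×0.0900)² = 0.00810
Total = 0.0153. Share from p = 0.00141/0.0153 = 0.0919.

9.19%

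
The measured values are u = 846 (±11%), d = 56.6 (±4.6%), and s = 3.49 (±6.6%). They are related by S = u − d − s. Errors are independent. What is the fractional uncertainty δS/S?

Each term contributes (cᵢ δxᵢ)² to (δS)²:
  (δu)² = 8660;  (δd)² = 6.78;  (δs)² = 0.0531
δS = √(8670) = 93.1
S = 786, so δS/S = 93.1/786 = 0.118.

0.118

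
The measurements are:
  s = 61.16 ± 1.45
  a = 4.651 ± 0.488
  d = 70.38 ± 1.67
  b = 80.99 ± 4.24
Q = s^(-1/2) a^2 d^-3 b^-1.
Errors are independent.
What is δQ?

Q is a product of powers, so relative uncertainties combine in quadrature:
  (−½·δs/s)² = (-0.5×0.0237)² = 0.000141;  (2·δa/a)² = (2×0.105)² = 0.0440;  (-3·δd/d)² = (-3×0.0237)² = 0.00507;  (-1·δb/b)² = (-1×0.0524)² = 0.00274
δQ/Q = √(0.0520) = 0.228
Q = 9.797e-08, so δQ = 0.228 × 9.797e-08 = 2.23e-08.

2.23e-08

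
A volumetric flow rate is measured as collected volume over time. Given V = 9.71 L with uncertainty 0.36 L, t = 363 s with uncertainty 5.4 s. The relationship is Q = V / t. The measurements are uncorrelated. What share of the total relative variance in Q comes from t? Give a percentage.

13.9%

(δQ/Q)² = (1·δV/V)² + (-1·δt/t)²
  V term: (1×0.0371)² = 0.00137
  t term: (-1×0.0149)² = 0.000221
Total = 0.00160. Share from t = 0.000221/0.00160 = 0.139.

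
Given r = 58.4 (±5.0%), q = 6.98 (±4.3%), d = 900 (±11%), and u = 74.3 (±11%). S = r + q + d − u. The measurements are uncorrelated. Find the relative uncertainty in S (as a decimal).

0.112

Each term contributes (cᵢ δxᵢ)² to (δS)²:
  (δr)² = 8.53;  (δq)² = 0.0901;  (δd)² = 9800;  (δu)² = 66.8
δS = √(9880) = 99.4
S = 891, so δS/S = 99.4/891 = 0.112.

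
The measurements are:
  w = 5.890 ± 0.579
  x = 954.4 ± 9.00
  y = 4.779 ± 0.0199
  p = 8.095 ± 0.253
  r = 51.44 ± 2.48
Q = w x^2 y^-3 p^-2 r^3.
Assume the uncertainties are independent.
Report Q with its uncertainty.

(1.021 ± 0.191) × 10^8

Q is a product of powers, so relative uncertainties combine in quadrature:
  (1·δw/w)² = (1×0.0983)² = 0.00966;  (2·δx/x)² = (2×0.00943)² = 0.000356;  (-3·δy/y)² = (-3×0.00416)² = 0.000156;  (-2·δp/p)² = (-2×0.0313)² = 0.00391;  (3·δr/r)² = (3×0.0482)² = 0.0209
δQ/Q = √(0.0350) = 0.187
Q = 1.021e+08, so δQ = 0.187 × 1.021e+08 = 1.91e+07.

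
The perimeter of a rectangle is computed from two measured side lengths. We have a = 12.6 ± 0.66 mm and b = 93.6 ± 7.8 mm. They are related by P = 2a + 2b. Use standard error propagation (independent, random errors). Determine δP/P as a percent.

P is a linear combination, so absolute uncertainties add in quadrature:
  (2·δa)² = 1.74;  (2·δb)² = 243
δP = √(245) = 15.7 mm
P = 212 mm, so δP/P = 15.7/212 = 0.0737.

7.37%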